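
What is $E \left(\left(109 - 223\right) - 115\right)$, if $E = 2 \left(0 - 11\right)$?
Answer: $5038$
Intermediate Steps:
$E = -22$ ($E = 2 \left(-11\right) = -22$)
$E \left(\left(109 - 223\right) - 115\right) = - 22 \left(\left(109 - 223\right) - 115\right) = - 22 \left(-114 - 115\right) = \left(-22\right) \left(-229\right) = 5038$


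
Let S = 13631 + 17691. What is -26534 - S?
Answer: -57856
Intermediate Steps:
S = 31322
-26534 - S = -26534 - 1*31322 = -26534 - 31322 = -57856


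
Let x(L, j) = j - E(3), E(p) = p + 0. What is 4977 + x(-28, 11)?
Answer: 4985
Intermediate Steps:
E(p) = p
x(L, j) = -3 + j (x(L, j) = j - 1*3 = j - 3 = -3 + j)
4977 + x(-28, 11) = 4977 + (-3 + 11) = 4977 + 8 = 4985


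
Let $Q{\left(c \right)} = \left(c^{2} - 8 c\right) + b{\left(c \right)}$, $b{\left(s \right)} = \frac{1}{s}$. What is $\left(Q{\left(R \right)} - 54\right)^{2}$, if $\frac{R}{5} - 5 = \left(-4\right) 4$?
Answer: $\frac{35195260816}{3025} \approx 1.1635 \cdot 10^{7}$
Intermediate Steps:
$R = -55$ ($R = 25 + 5 \left(\left(-4\right) 4\right) = 25 + 5 \left(-16\right) = 25 - 80 = -55$)
$Q{\left(c \right)} = \frac{1}{c} + c^{2} - 8 c$ ($Q{\left(c \right)} = \left(c^{2} - 8 c\right) + \frac{1}{c} = \frac{1}{c} + c^{2} - 8 c$)
$\left(Q{\left(R \right)} - 54\right)^{2} = \left(\frac{1 + \left(-55\right)^{2} \left(-8 - 55\right)}{-55} - 54\right)^{2} = \left(- \frac{1 + 3025 \left(-63\right)}{55} - 54\right)^{2} = \left(- \frac{1 - 190575}{55} - 54\right)^{2} = \left(\left(- \frac{1}{55}\right) \left(-190574\right) - 54\right)^{2} = \left(\frac{190574}{55} - 54\right)^{2} = \left(\frac{187604}{55}\right)^{2} = \frac{35195260816}{3025}$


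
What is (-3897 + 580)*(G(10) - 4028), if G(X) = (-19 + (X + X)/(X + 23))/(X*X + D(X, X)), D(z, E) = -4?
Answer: 42329268587/3168 ≈ 1.3362e+7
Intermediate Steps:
G(X) = (-19 + 2*X/(23 + X))/(-4 + X²) (G(X) = (-19 + (X + X)/(X + 23))/(X*X - 4) = (-19 + (2*X)/(23 + X))/(X² - 4) = (-19 + 2*X/(23 + X))/(-4 + X²))
(-3897 + 580)*(G(10) - 4028) = (-3897 + 580)*((-437 - 17*10)/(-92 + 10³ - 4*10 + 23*10²) - 4028) = -3317*((-437 - 170)/(-92 + 1000 - 40 + 23*100) - 4028) = -3317*(-607/(-92 + 1000 - 40 + 2300) - 4028) = -3317*(-607/3168 - 4028) = -3317*(-12761311/3168) = 42329268587/3168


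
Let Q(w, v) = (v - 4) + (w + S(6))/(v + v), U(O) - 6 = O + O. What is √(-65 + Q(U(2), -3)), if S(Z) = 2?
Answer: I*√74 ≈ 8.6023*I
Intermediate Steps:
U(O) = 6 + 2*O (U(O) = 6 + (O + O) = 6 + 2*O)
Q(w, v) = -4 + v + (2 + w)/(2*v) (Q(w, v) = (v - 4) + (w + 2)/(v + v) = (-4 + v) + (2 + w)/((2*v)) = (-4 + v) + (2 + w)*(1/(2*v)) = (-4 + v) + (2 + w)/(2*v) = -4 + v + (2 + w)/(2*v))
√(-65 + Q(U(2), -3)) = √(-65 + (1 + (6 + 2*2)/2 - 3*(-4 - 3))/(-3)) = √(-65 - (1 + (6 + 4)/2 - 3*(-7))/3) = √(-65 - (1 + (½)*10 + 21)/3) = √(-65 - (1 + 5 + 21)/3) = √(-65 - ⅓*27) = √(-65 - 9) = √(-74) = I*√74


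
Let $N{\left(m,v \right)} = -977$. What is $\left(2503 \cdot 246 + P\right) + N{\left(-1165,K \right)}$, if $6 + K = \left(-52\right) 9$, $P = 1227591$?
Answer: $1842352$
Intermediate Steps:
$K = -474$ ($K = -6 - 468 = -474$)
$\left(2503 \cdot 246 + P\right) + N{\left(-1165,K \right)} = \left(2503 \cdot 246 + 1227591\right) - 977 = \left(615738 + 1227591\right) - 977 = 1843329 - 977 = 1842352$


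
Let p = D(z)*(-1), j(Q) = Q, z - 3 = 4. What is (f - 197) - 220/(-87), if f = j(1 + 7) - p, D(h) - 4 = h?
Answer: -15266/87 ≈ -175.47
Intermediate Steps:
z = 7 (z = 3 + 4 = 7)
D(h) = 4 + h
p = -11 (p = (4 + 7)*(-1) = 11*(-1) = -11)
f = 19 (f = (1 + 7) - 1*(-11) = 8 + 11 = 19)
(f - 197) - 220/(-87) = (19 - 197) - 220/(-87) = -178 - 220*(-1/87) = -178 + 220/87 = -15266/87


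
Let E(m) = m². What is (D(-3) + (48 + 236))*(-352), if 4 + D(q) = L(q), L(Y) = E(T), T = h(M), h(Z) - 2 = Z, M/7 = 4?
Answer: -415360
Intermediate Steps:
M = 28 (M = 7*4 = 28)
h(Z) = 2 + Z
T = 30 (T = 2 + 28 = 30)
L(Y) = 900 (L(Y) = 30² = 900)
D(q) = 896 (D(q) = -4 + 900 = 896)
(D(-3) + (48 + 236))*(-352) = (896 + (48 + 236))*(-352) = (896 + 284)*(-352) = 1180*(-352) = -415360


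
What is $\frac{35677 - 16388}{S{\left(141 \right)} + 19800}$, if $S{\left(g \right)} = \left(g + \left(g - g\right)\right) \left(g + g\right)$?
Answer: $\frac{19289}{59562} \approx 0.32385$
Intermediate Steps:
$S{\left(g \right)} = 2 g^{2}$ ($S{\left(g \right)} = \left(g + 0\right) 2 g = g 2 g = 2 g^{2}$)
$\frac{35677 - 16388}{S{\left(141 \right)} + 19800} = \frac{35677 - 16388}{2 \cdot 141^{2} + 19800} = \frac{19289}{2 \cdot 19881 + 19800} = \frac{19289}{39762 + 19800} = \frac{19289}{59562}$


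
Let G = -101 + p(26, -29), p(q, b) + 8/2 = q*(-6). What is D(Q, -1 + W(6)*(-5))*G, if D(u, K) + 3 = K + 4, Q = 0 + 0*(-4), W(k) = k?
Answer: 7830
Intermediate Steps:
p(q, b) = -4 - 6*q (p(q, b) = -4 + q*(-6) = -4 - 6*q)
Q = 0 (Q = 0 + 0 = 0)
D(u, K) = 1 + K (D(u, K) = -3 + (K + 4) = -3 + (4 + K) = 1 + K)
G = -261 (G = -101 + (-4 - 6*26) = -101 + (-4 - 156) = -101 - 160 = -261)
D(Q, -1 + W(6)*(-5))*G = (1 + (-1 + 6*(-5)))*(-261) = (1 + (-1 - 30))*(-261) = (1 - 31)*(-261) = -30*(-261) = 7830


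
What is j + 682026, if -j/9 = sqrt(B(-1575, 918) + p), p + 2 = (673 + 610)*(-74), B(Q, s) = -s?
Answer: 682026 - 9*I*sqrt(95862) ≈ 6.8203e+5 - 2786.5*I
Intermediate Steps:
p = -94944 (p = -2 + (673 + 610)*(-74) = -2 + 1283*(-74) = -2 - 94942 = -94944)
j = -9*I*sqrt(95862) (j = -9*sqrt(-1*918 - 94944) = -9*sqrt(-918 - 94944) = -9*I*sqrt(95862) ≈ -2786.5*I)
j + 682026 = -9*I*sqrt(95862) + 682026 = 682026 - 9*I*sqrt(95862)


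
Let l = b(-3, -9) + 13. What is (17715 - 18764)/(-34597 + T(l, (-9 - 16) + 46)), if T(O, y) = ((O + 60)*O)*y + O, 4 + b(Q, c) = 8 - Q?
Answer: 1049/977 ≈ 1.0737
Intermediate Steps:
b(Q, c) = 4 - Q (b(Q, c) = -4 + (8 - Q) = 4 - Q)
l = 20 (l = (4 - 1*(-3)) + 13 = (4 + 3) + 13 = 7 + 13 = 20)
T(O, y) = O + O*y*(60 + O) (T(O, y) = ((60 + O)*O)*y + O = (O*(60 + O))*y + O = O*y*(60 + O) + O = O + O*y*(60 + O))
(17715 - 18764)/(-34597 + T(l, (-9 - 16) + 46)) = (17715 - 18764)/(-34597 + 20*(1 + 60*((-9 - 16) + 46) + 20*((-9 - 16) + 46))) = -1049/(-34597 + 20*(1 + 60*(-25 + 46) + 20*(-25 + 46))) = -1049/(-34597 + 20*(1 + 60*21 + 20*21)) = -1049/(-34597 + 20*(1 + 1260 + 420)) = -1049/(-34597 + 20*1681) = -1049/(-34597 + 33620) = -1049/(-977) = -1049*(-1/977) = 1049/977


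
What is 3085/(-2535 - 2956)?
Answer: -3085/5491 ≈ -0.56183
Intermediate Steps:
3085/(-2535 - 2956) = 3085/(-5491) = 3085*(-1/5491) = -3085/5491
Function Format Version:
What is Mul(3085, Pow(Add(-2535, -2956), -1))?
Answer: Rational(-3085, 5491) ≈ -0.56183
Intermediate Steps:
Mul(3085, Pow(Add(-2535, -2956), -1)) = Mul(3085, Pow(-5491, -1)) = Mul(3085, Rational(-1, 5491)) = Rational(-3085, 5491)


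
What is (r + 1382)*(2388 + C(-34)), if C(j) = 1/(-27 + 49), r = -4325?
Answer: -154616391/22 ≈ -7.0280e+6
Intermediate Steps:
C(j) = 1/22
(r + 1382)*(2388 + C(-34)) = (-4325 + 1382)*(2388 + 1/22) = -2943*52537/22 = -154616391/22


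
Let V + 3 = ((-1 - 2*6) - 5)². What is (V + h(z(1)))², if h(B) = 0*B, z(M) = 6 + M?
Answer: 103041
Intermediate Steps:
h(B) = 0
V = 321 (V = -3 + ((-1 - 2*6) - 5)² = -3 + ((-1 - 12) - 5)² = -3 + (-13 - 5)² = -3 + (-18)² = -3 + 324 = 321)
(V + h(z(1)))² = (321 + 0)² = 321² = 103041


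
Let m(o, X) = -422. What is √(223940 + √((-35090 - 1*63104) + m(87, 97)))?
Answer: √(223940 + 2*I*√24654) ≈ 473.22 + 0.332*I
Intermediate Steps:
√(223940 + √((-35090 - 1*63104) + m(87, 97))) = √(223940 + √((-35090 - 1*63104) - 422)) = √(223940 + √((-35090 - 63104) - 422)) = √(223940 + √(-98194 - 422)) = √(223940 + √(-98616)) = √(223940 + 2*I*√24654)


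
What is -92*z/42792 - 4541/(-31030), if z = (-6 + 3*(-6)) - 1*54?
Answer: 17374573/55326490 ≈ 0.31404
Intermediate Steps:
z = -78 (z = (-6 - 18) - 54 = -24 - 54 = -78)
-92*z/42792 - 4541/(-31030) = -92*(-78)/42792 - 4541/(-31030) = 7176*(1/42792) - 4541*(-1/31030) = 299/1783 + 4541/31030 = 17374573/55326490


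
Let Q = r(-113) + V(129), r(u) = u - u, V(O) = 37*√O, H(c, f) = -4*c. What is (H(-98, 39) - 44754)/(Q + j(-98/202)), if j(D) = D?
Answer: -109773769/900752200 - 8371930097*√129/900752200 ≈ -105.69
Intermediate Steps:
r(u) = 0
Q = 37*√129 (Q = 0 + 37*√129 = 37*√129 ≈ 420.24)
(H(-98, 39) - 44754)/(Q + j(-98/202)) = (-4*(-98) - 44754)/(37*√129 - 98/202) = (392 - 44754)/(37*√129 - 98*1/202) = -44362/(37*√129 - 49/101) = -44362/(-49/101 + 37*√129)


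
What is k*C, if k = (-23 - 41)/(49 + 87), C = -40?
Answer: 320/17 ≈ 18.824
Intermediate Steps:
k = -8/17 (k = -64/136 = -64*1/136 = -8/17 ≈ -0.47059)
k*C = -8/17*(-40) = 320/17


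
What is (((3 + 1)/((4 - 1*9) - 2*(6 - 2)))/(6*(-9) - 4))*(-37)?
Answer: -74/377 ≈ -0.19629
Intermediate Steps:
(((3 + 1)/((4 - 1*9) - 2*(6 - 2)))/(6*(-9) - 4))*(-37) = ((4/((4 - 9) - 2*4))/(-54 - 4))*(-37) = ((4/(-5 - 8))/(-58))*(-37) = -2/(29*(-13))*(-37) = -2*(-1)/(29*13)*(-37) = -1/58*(-4/13)*(-37) = (2/377)*(-37) = -74/377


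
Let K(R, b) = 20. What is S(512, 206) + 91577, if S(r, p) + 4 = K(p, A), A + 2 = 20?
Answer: 91593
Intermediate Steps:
A = 18 (A = -2 + 20 = 18)
S(r, p) = 16 (S(r, p) = -4 + 20 = 16)
S(512, 206) + 91577 = 16 + 91577 = 91593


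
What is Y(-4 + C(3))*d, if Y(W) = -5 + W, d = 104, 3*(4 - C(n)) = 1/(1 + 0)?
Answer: -1664/3 ≈ -554.67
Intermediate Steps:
C(n) = 11/3 (C(n) = 4 - 1/(3*(1 + 0)) = 4 - ⅓/1 = 4 - ⅓*1 = 4 - ⅓ = 11/3)
Y(-4 + C(3))*d = (-5 + (-4 + 11/3))*104 = (-5 - ⅓)*104 = -16/3*104 = -1664/3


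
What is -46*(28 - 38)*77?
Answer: 35420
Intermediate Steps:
-46*(28 - 38)*77 = -46*(-10)*77 = 460*77 = 35420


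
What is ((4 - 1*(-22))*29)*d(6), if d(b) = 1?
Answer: 754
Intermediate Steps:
((4 - 1*(-22))*29)*d(6) = ((4 - 1*(-22))*29)*1 = ((4 + 22)*29)*1 = (26*29)*1 = 754*1 = 754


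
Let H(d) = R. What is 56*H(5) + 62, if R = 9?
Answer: 566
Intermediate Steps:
H(d) = 9
56*H(5) + 62 = 56*9 + 62 = 504 + 62 = 566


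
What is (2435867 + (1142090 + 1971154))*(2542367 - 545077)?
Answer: 11083183909190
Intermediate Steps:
(2435867 + (1142090 + 1971154))*(2542367 - 545077) = (2435867 + 3113244)*1997290 = 5549111*1997290 = 11083183909190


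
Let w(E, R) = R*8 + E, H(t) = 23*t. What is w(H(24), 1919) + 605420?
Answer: 621324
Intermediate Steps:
w(E, R) = E + 8*R (w(E, R) = 8*R + E = E + 8*R)
w(H(24), 1919) + 605420 = (23*24 + 8*1919) + 605420 = (552 + 15352) + 605420 = 15904 + 605420 = 621324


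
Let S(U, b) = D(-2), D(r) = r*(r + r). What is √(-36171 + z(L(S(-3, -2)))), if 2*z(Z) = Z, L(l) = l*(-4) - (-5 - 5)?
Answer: I*√36182 ≈ 190.22*I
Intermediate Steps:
D(r) = 2*r² (D(r) = r*(2*r) = 2*r²)
S(U, b) = 8 (S(U, b) = 2*(-2)² = 2*4 = 8)
L(l) = 10 - 4*l (L(l) = -4*l - (-10) = -4*l - 1*(-10) = -4*l + 10 = 10 - 4*l)
z(Z) = Z/2
√(-36171 + z(L(S(-3, -2)))) = √(-36171 + (10 - 4*8)/2) = √(-36171 + (10 - 32)/2) = √(-36171 + (½)*(-22)) = √(-36171 - 11) = √(-36182) = I*√36182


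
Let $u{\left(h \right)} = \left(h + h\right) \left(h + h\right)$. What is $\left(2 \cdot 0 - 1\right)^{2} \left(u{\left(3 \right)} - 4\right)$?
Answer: $32$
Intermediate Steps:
$u{\left(h \right)} = 4 h^{2}$ ($u{\left(h \right)} = 2 h 2 h = 4 h^{2}$)
$\left(2 \cdot 0 - 1\right)^{2} \left(u{\left(3 \right)} - 4\right) = \left(2 \cdot 0 - 1\right)^{2} \left(4 \cdot 3^{2} - 4\right) = \left(0 - 1\right)^{2} \left(4 \cdot 9 - 4\right) = \left(-1\right)^{2} \left(36 - 4\right) = 1 \cdot 32 = 32$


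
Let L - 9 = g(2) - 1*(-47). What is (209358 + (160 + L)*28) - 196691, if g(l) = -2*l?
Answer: 18603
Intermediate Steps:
L = 52 (L = 9 + (-2*2 - 1*(-47)) = 9 + (-4 + 47) = 9 + 43 = 52)
(209358 + (160 + L)*28) - 196691 = (209358 + (160 + 52)*28) - 196691 = (209358 + 212*28) - 196691 = (209358 + 5936) - 196691 = 215294 - 196691 = 18603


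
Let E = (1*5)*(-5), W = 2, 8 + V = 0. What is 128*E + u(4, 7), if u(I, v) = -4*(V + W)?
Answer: -3176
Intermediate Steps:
V = -8 (V = -8 + 0 = -8)
u(I, v) = 24 (u(I, v) = -4*(-8 + 2) = -4*(-6) = 24)
E = -25 (E = 5*(-5) = -25)
128*E + u(4, 7) = 128*(-25) + 24 = -3200 + 24 = -3176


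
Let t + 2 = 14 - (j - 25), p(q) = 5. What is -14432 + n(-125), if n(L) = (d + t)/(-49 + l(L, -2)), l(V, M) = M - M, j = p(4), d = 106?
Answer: -707306/49 ≈ -14435.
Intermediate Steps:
j = 5
l(V, M) = 0
t = 32 (t = -2 + (14 - (5 - 25)) = -2 + (14 - 1*(-20)) = -2 + (14 + 20) = -2 + 34 = 32)
n(L) = -138/49 (n(L) = (106 + 32)/(-49 + 0) = 138/(-49) = 138*(-1/49) = -138/49)
-14432 + n(-125) = -14432 - 138/49 = -707306/49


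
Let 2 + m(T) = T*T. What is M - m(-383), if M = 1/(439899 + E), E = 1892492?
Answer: -342131438616/2332391 ≈ -1.4669e+5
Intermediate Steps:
m(T) = -2 + T² (m(T) = -2 + T*T = -2 + T²)
M = 1/2332391 (M = 1/(439899 + 1892492) = 1/2332391 ≈ 4.2874e-7)
M - m(-383) = 1/2332391 - (-2 + (-383)²) = 1/2332391 - (-2 + 146689) = 1/2332391 - 1*146687 = 1/2332391 - 146687 = -342131438616/2332391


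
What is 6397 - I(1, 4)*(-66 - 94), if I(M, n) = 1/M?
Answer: 6557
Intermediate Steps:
6397 - I(1, 4)*(-66 - 94) = 6397 - (-66 - 94)/1 = 6397 - (-160) = 6397 - 1*(-160) = 6397 + 160 = 6557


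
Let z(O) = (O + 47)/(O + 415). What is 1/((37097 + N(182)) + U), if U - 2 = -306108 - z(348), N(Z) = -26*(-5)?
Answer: -763/205155072 ≈ -3.7191e-6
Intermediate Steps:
z(O) = (47 + O)/(415 + O)
N(Z) = 130
U = -233559273/763 (U = 2 + (-306108 - (47 + 348)/(415 + 348)) = 2 + (-306108 - 395/763) = 2 - 233560799/763 = -233559273/763 ≈ -3.0611e+5)
1/((37097 + N(182)) + U) = 1/((37097 + 130) - 233559273/763) = 1/(37227 - 233559273/763) = 1/(-205155072/763) = -763/205155072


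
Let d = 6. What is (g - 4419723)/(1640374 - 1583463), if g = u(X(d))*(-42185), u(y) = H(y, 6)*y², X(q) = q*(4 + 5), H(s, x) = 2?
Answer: -250442643/56911 ≈ -4400.6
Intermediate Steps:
X(q) = 9*q (X(q) = q*9 = 9*q)
u(y) = 2*y²
g = -246022920 (g = (2*(9*6)²)*(-42185) = (2*54²)*(-42185) = (2*2916)*(-42185) = 5832*(-42185) = -246022920)
(g - 4419723)/(1640374 - 1583463) = (-246022920 - 4419723)/(1640374 - 1583463) = -250442643/56911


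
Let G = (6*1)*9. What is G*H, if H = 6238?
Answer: 336852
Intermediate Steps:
G = 54 (G = 6*9 = 54)
G*H = 54*6238 = 336852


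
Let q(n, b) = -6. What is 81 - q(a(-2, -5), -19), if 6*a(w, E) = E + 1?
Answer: 87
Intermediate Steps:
a(w, E) = 1/6 + E/6 (a(w, E) = (E + 1)/6 = (1 + E)/6 = 1/6 + E/6)
81 - q(a(-2, -5), -19) = 81 - 1*(-6) = 81 + 6 = 87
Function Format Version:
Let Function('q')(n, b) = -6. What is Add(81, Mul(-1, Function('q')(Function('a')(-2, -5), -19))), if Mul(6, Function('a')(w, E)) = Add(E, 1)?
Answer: 87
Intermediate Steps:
Function('a')(w, E) = Add(Rational(1, 6), Mul(Rational(1, 6), E)) (Function('a')(w, E) = Mul(Rational(1, 6), Add(E, 1)) = Mul(Rational(1, 6), Add(1, E)) = Add(Rational(1, 6), Mul(Rational(1, 6), E)))
Add(81, Mul(-1, Function('q')(Function('a')(-2, -5), -19))) = Add(81, Mul(-1, -6)) = Add(81, 6) = 87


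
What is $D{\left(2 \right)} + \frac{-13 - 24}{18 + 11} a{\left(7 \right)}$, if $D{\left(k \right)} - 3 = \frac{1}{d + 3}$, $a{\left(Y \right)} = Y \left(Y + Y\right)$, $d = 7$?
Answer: $- \frac{35361}{290} \approx -121.93$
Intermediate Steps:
$a{\left(Y \right)} = 2 Y^{2}$ ($a{\left(Y \right)} = Y 2 Y = 2 Y^{2}$)
$D{\left(k \right)} = \frac{31}{10}$ ($D{\left(k \right)} = 3 + \frac{1}{7 + 3} = 3 + \frac{1}{10} = \frac{31}{10}$)
$D{\left(2 \right)} + \frac{-13 - 24}{18 + 11} a{\left(7 \right)} = \frac{31}{10} + \frac{-13 - 24}{18 + 11} \cdot 2 \cdot 7^{2} = \frac{31}{10} + - \frac{37}{29} \cdot 2 \cdot 49 = \frac{31}{10} + \left(-37\right) \frac{1}{29} \cdot 98 = \frac{31}{10} - \frac{3626}{29} = - \frac{35361}{290}$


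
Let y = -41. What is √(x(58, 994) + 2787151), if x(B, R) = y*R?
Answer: √2746397 ≈ 1657.2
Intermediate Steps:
x(B, R) = -41*R
√(x(58, 994) + 2787151) = √(-41*994 + 2787151) = √(-40754 + 2787151) = √2746397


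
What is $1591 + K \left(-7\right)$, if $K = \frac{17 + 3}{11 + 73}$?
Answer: $\frac{4768}{3} \approx 1589.3$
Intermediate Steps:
$K = \frac{5}{21}$ ($K = \frac{20}{84} = 20 \cdot \frac{1}{84} = \frac{5}{21} \approx 0.2381$)
$1591 + K \left(-7\right) = 1591 + \frac{5}{21} \left(-7\right) = 1591 - \frac{5}{3} = \frac{4768}{3}$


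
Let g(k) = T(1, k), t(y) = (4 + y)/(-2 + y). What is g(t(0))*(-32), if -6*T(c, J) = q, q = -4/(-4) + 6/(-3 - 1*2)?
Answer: -16/15 ≈ -1.0667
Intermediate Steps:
q = -1/5 (q = -4*(-1/4) + 6/(-3 - 2) = 1 + 6/(-5) = 1 + 6*(-1/5) = 1 - 6/5 = -1/5 ≈ -0.20000)
T(c, J) = 1/30 (T(c, J) = -1/6*(-1/5) = 1/30)
t(y) = (4 + y)/(-2 + y)
g(k) = 1/30
g(t(0))*(-32) = (1/30)*(-32) = -16/15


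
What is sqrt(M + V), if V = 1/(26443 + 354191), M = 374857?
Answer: sqrt(54310122573280926)/380634 ≈ 612.26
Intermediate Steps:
V = 1/380634 ≈ 2.6272e-6
sqrt(M + V) = sqrt(374857 + 1/380634) = sqrt(142683319339/380634) = sqrt(54310122573280926)/380634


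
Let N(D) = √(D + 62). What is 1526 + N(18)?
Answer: 1526 + 4*√5 ≈ 1534.9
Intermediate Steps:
N(D) = √(62 + D)
1526 + N(18) = 1526 + √(62 + 18) = 1526 + √80 = 1526 + 4*√5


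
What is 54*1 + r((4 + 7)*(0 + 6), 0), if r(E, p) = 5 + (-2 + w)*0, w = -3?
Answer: 59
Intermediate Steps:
r(E, p) = 5 (r(E, p) = 5 + (-2 - 3)*0 = 5 - 5*0 = 5 + 0 = 5)
54*1 + r((4 + 7)*(0 + 6), 0) = 54*1 + 5 = 54 + 5 = 59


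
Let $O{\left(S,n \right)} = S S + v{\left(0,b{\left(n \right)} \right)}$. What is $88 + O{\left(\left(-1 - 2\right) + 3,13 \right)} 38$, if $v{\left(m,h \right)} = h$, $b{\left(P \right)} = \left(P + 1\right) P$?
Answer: $7004$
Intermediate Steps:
$b{\left(P \right)} = P \left(1 + P\right)$ ($b{\left(P \right)} = \left(1 + P\right) P = P \left(1 + P\right)$)
$O{\left(S,n \right)} = S^{2} + n \left(1 + n\right)$ ($O{\left(S,n \right)} = S S + n \left(1 + n\right) = S^{2} + n \left(1 + n\right)$)
$88 + O{\left(\left(-1 - 2\right) + 3,13 \right)} 38 = 88 + \left(\left(\left(-1 - 2\right) + 3\right)^{2} + 13 \left(1 + 13\right)\right) 38 = 88 + \left(\left(-3 + 3\right)^{2} + 13 \cdot 14\right) 38 = 88 + \left(0^{2} + 182\right) 38 = 88 + \left(0 + 182\right) 38 = 88 + 182 \cdot 38 = 88 + 6916 = 7004$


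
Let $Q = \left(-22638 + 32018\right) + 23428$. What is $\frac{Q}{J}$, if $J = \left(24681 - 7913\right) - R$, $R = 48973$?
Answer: $- \frac{10936}{10735} \approx -1.0187$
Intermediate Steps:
$J = -32205$ ($J = \left(24681 - 7913\right) - 48973 = 16768 - 48973 = -32205$)
$Q = 32808$ ($Q = 9380 + 23428 = 32808$)
$\frac{Q}{J} = \frac{32808}{-32205} = 32808 \left(- \frac{1}{32205}\right) = - \frac{10936}{10735}$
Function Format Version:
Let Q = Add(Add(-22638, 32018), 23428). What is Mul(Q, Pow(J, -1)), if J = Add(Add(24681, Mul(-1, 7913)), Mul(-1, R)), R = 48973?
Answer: Rational(-10936, 10735) ≈ -1.0187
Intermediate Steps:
J = -32205 (J = Add(Add(24681, Mul(-1, 7913)), Mul(-1, 48973)) = Add(Add(24681, -7913), -48973) = Add(16768, -48973) = -32205)
Q = 32808 (Q = Add(9380, 23428) = 32808)
Mul(Q, Pow(J, -1)) = Mul(32808, Pow(-32205, -1)) = Mul(32808, Rational(-1, 32205)) = Rational(-10936, 10735)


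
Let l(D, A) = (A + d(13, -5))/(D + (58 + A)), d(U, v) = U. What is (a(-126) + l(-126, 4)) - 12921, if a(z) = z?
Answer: -835025/64 ≈ -13047.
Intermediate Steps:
l(D, A) = (13 + A)/(58 + A + D) (l(D, A) = (A + 13)/(D + (58 + A)) = (13 + A)/(58 + A + D))
(a(-126) + l(-126, 4)) - 12921 = (-126 + (13 + 4)/(58 + 4 - 126)) - 12921 = (-126 + 17/(-64)) - 12921 = (-126 - 1/64*17) - 12921 = (-126 - 17/64) - 12921 = -8081/64 - 12921 = -835025/64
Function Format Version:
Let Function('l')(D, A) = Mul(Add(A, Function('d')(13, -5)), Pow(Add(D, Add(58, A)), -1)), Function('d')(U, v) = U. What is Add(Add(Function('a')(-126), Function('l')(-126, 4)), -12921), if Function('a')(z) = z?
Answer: Rational(-835025, 64) ≈ -13047.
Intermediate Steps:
Function('l')(D, A) = Mul(Pow(Add(58, A, D), -1), Add(13, A)) (Function('l')(D, A) = Mul(Add(A, 13), Pow(Add(D, Add(58, A)), -1)) = Mul(Add(13, A), Pow(Add(58, A, D), -1)) = Mul(Pow(Add(58, A, D), -1), Add(13, A)))
Add(Add(Function('a')(-126), Function('l')(-126, 4)), -12921) = Add(Add(-126, Mul(Pow(Add(58, 4, -126), -1), Add(13, 4))), -12921) = Add(Add(-126, Mul(Pow(-64, -1), 17)), -12921) = Add(Add(-126, Mul(Rational(-1, 64), 17)), -12921) = Add(Add(-126, Rational(-17, 64)), -12921) = Add(Rational(-8081, 64), -12921) = Rational(-835025, 64)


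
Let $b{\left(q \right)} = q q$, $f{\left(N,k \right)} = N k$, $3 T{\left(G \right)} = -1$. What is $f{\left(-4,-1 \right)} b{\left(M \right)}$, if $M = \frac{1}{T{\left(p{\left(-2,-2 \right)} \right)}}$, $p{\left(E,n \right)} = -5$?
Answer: $36$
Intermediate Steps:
$T{\left(G \right)} = - \frac{1}{3}$ ($T{\left(G \right)} = \frac{1}{3} \left(-1\right) = - \frac{1}{3}$)
$M = -3$ ($M = \frac{1}{- \frac{1}{3}} = -3$)
$b{\left(q \right)} = q^{2}$
$f{\left(-4,-1 \right)} b{\left(M \right)} = \left(-4\right) \left(-1\right) \left(-3\right)^{2} = 4 \cdot 9 = 36$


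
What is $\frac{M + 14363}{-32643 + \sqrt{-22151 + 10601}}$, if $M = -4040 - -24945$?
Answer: $- \frac{383751108}{355192333} - \frac{58780 i \sqrt{462}}{355192333} \approx -1.0804 - 0.003557 i$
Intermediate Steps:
$M = 20905$ ($M = -4040 + 24945 = 20905$)
$\frac{M + 14363}{-32643 + \sqrt{-22151 + 10601}} = \frac{20905 + 14363}{-32643 + \sqrt{-22151 + 10601}} = \frac{35268}{-32643 + \sqrt{-11550}} = \frac{35268}{-32643 + 5 i \sqrt{462}}$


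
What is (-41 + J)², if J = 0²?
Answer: 1681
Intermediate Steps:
J = 0
(-41 + J)² = (-41 + 0)² = (-41)² = 1681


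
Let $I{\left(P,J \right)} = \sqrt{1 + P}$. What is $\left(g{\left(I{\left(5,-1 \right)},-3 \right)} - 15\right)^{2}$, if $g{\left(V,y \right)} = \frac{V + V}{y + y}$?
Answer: $\frac{\left(45 + \sqrt{6}\right)^{2}}{9} \approx 250.16$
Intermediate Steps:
$g{\left(V,y \right)} = \frac{V}{y}$ ($g{\left(V,y \right)} = \frac{2 V}{2 y} = 2 V \frac{1}{2 y} = \frac{V}{y}$)
$\left(g{\left(I{\left(5,-1 \right)},-3 \right)} - 15\right)^{2} = \left(\frac{\sqrt{1 + 5}}{-3} - 15\right)^{2} = \left(\sqrt{6} \left(- \frac{1}{3}\right) - 15\right)^{2} = \left(- \frac{\sqrt{6}}{3} - 15\right)^{2} = \left(-15 - \frac{\sqrt{6}}{3}\right)^{2}$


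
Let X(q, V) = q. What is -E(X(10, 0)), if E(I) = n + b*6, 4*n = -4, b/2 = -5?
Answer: 61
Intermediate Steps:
b = -10 (b = 2*(-5) = -10)
n = -1 (n = (¼)*(-4) = -1)
E(I) = -61 (E(I) = -1 - 10*6 = -1 - 60 = -61)
-E(X(10, 0)) = -1*(-61) = 61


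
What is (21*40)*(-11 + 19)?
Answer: 6720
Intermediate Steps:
(21*40)*(-11 + 19) = 840*8 = 6720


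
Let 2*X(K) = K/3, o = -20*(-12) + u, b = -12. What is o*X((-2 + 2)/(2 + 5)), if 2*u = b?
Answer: 0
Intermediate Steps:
u = -6 (u = (½)*(-12) = -6)
o = 234 (o = -20*(-12) - 6 = 240 - 6 = 234)
X(K) = K/6 (X(K) = (K/3)/2 = K/6)
o*X((-2 + 2)/(2 + 5)) = 234*(((-2 + 2)/(2 + 5))/6) = 234*((0/7)/6) = 234*((0*(⅐))/6) = 234*((⅙)*0) = 234*0 = 0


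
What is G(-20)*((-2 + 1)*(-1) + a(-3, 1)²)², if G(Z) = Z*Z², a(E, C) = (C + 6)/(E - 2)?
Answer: -350464/5 ≈ -70093.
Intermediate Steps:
a(E, C) = (6 + C)/(-2 + E)
G(Z) = Z³
G(-20)*((-2 + 1)*(-1) + a(-3, 1)²)² = (-20)³*((-2 + 1)*(-1) + ((6 + 1)/(-2 - 3))²)² = -8000*(-1*(-1) + (7/(-5))²)² = -8000*(1 + (-⅕*7)²)² = -8000*(1 + (-7/5)²)² = -8000*(1 + 49/25)² = -8000*(74/25)² = -8000*5476/625 = -350464/5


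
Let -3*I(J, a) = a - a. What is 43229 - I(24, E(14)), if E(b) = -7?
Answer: 43229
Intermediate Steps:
I(J, a) = 0 (I(J, a) = -(a - a)/3 = -⅓*0 = 0)
43229 - I(24, E(14)) = 43229 - 1*0 = 43229 + 0 = 43229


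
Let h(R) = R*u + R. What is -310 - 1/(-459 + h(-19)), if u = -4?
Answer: -124619/402 ≈ -310.00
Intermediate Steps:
h(R) = -3*R (h(R) = R*(-4) + R = -4*R + R = -3*R)
-310 - 1/(-459 + h(-19)) = -310 - 1/(-459 - 3*(-19)) = -310 - 1/(-459 + 57) = -310 - 1/(-402) = -310 - 1*(-1/402) = -310 + 1/402 = -124619/402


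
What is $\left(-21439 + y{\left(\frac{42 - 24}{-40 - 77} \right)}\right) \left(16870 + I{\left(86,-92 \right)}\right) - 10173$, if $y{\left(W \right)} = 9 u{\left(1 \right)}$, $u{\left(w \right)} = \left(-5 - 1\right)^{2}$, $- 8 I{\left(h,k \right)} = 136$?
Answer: $-355861268$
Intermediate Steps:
$I{\left(h,k \right)} = -17$ ($I{\left(h,k \right)} = \left(- \frac{1}{8}\right) 136 = -17$)
$u{\left(w \right)} = 36$ ($u{\left(w \right)} = \left(-6\right)^{2} = 36$)
$y{\left(W \right)} = 324$ ($y{\left(W \right)} = 9 \cdot 36 = 324$)
$\left(-21439 + y{\left(\frac{42 - 24}{-40 - 77} \right)}\right) \left(16870 + I{\left(86,-92 \right)}\right) - 10173 = \left(-21439 + 324\right) \left(16870 - 17\right) - 10173 = \left(-21115\right) 16853 - 10173 = -355851095 - 10173 = -355861268$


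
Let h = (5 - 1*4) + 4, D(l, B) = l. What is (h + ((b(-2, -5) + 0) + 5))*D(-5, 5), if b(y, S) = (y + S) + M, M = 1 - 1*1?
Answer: -15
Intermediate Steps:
M = 0 (M = 1 - 1 = 0)
b(y, S) = S + y (b(y, S) = (y + S) + 0 = (S + y) + 0 = S + y)
h = 5 (h = (5 - 4) + 4 = 1 + 4 = 5)
(h + ((b(-2, -5) + 0) + 5))*D(-5, 5) = (5 + (((-5 - 2) + 0) + 5))*(-5) = (5 + ((-7 + 0) + 5))*(-5) = (5 + (-7 + 5))*(-5) = (5 - 2)*(-5) = 3*(-5) = -15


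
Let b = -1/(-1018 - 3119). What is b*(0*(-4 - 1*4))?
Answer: 0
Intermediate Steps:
b = 1/4137 (b = -1/(-4137) = -1*(-1/4137) = 1/4137 ≈ 0.00024172)
b*(0*(-4 - 1*4)) = (0*(-4 - 1*4))/4137 = (0*(-4 - 4))/4137 = (0*(-8))/4137 = (1/4137)*0 = 0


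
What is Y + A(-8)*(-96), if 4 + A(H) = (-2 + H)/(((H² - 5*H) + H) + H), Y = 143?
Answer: 5917/11 ≈ 537.91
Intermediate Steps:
A(H) = -4 + (-2 + H)/(H² - 3*H) (A(H) = -4 + (-2 + H)/(((H² - 5*H) + H) + H) = -4 + (-2 + H)/((H² - 4*H) + H) = -4 + (-2 + H)/(H² - 3*H))
Y + A(-8)*(-96) = 143 + ((-2 - 4*(-8)² + 13*(-8))/((-8)*(-3 - 8)))*(-96) = 143 - ⅛*(-2 - 4*64 - 104)/(-11)*(-96) = 143 - ⅛*(-1/11)*(-2 - 256 - 104)*(-96) = 143 - ⅛*(-1/11)*(-362)*(-96) = 143 - 181/44*(-96) = 143 + 4344/11 = 5917/11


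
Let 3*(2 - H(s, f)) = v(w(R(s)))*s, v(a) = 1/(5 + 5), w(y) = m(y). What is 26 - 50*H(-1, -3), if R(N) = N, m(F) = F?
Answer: -227/3 ≈ -75.667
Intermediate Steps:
w(y) = y
v(a) = ⅒ (v(a) = 1/10 = ⅒)
H(s, f) = 2 - s/30
26 - 50*H(-1, -3) = 26 - 50*(2 - 1/30*(-1)) = 26 - 50*(2 + 1/30) = 26 - 50*61/30 = 26 - 305/3 = -227/3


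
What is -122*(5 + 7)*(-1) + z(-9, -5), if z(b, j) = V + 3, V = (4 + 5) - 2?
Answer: 1474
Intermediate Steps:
V = 7 (V = 9 - 2 = 7)
z(b, j) = 10 (z(b, j) = 7 + 3 = 10)
-122*(5 + 7)*(-1) + z(-9, -5) = -122*(5 + 7)*(-1) + 10 = -1464*(-1) + 10 = -122*(-12) + 10 = 1464 + 10 = 1474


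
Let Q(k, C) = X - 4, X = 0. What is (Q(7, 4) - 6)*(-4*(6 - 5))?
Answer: 40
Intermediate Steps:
Q(k, C) = -4 (Q(k, C) = 0 - 4 = -4)
(Q(7, 4) - 6)*(-4*(6 - 5)) = (-4 - 6)*(-4*(6 - 5)) = -(-40) = -10*(-4) = 40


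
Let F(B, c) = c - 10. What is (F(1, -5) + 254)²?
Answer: 57121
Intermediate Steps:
F(B, c) = -10 + c
(F(1, -5) + 254)² = ((-10 - 5) + 254)² = (-15 + 254)² = 239² = 57121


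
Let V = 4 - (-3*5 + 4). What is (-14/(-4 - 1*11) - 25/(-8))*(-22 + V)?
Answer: -3409/120 ≈ -28.408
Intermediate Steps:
V = 15 (V = 4 - (-15 + 4) = 4 - 1*(-11) = 4 + 11 = 15)
(-14/(-4 - 1*11) - 25/(-8))*(-22 + V) = (-14/(-4 - 1*11) - 25/(-8))*(-22 + 15) = (-14/(-4 - 11) - 25*(-⅛))*(-7) = (-14/(-15) + 25/8)*(-7) = (-14*(-1/15) + 25/8)*(-7) = (14/15 + 25/8)*(-7) = (487/120)*(-7) = -3409/120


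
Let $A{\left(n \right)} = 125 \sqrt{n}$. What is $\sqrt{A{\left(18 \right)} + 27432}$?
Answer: $\sqrt{27432 + 375 \sqrt{2}} \approx 167.22$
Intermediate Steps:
$\sqrt{A{\left(18 \right)} + 27432} = \sqrt{125 \sqrt{18} + 27432} = \sqrt{125 \cdot 3 \sqrt{2} + 27432} = \sqrt{375 \sqrt{2} + 27432} = \sqrt{27432 + 375 \sqrt{2}}$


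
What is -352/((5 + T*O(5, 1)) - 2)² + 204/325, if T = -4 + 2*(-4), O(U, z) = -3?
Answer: 15068/38025 ≈ 0.39627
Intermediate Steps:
T = -12 (T = -4 - 8 = -12)
-352/((5 + T*O(5, 1)) - 2)² + 204/325 = -352/((5 - 12*(-3)) - 2)² + 204/325 = -352/((5 + 36) - 2)² + 204*(1/325) = -352/(41 - 2)² + 204/325 = -352/(39²) + 204/325 = -352/1521 + 204/325 = 15068/38025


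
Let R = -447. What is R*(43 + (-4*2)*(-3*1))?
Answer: -29949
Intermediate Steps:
R*(43 + (-4*2)*(-3*1)) = -447*(43 + (-4*2)*(-3*1)) = -447*(43 - 8*(-3)) = -447*(43 + 24) = -447*67 = -29949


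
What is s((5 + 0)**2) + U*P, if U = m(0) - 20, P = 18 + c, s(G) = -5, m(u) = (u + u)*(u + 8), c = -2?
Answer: -325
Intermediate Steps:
m(u) = 2*u*(8 + u) (m(u) = (2*u)*(8 + u) = 2*u*(8 + u))
P = 16 (P = 18 - 2 = 16)
U = -20 (U = 2*0*(8 + 0) - 20 = 2*0*8 - 20 = 0 - 20 = -20)
s((5 + 0)**2) + U*P = -5 - 20*16 = -5 - 320 = -325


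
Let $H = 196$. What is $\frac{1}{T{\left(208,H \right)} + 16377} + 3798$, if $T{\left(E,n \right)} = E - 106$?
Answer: $\frac{62587243}{16479} \approx 3798.0$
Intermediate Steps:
$T{\left(E,n \right)} = -106 + E$
$\frac{1}{T{\left(208,H \right)} + 16377} + 3798 = \frac{1}{\left(-106 + 208\right) + 16377} + 3798 = \frac{1}{102 + 16377} + 3798 = \frac{1}{16479} + 3798 = \frac{62587243}{16479}$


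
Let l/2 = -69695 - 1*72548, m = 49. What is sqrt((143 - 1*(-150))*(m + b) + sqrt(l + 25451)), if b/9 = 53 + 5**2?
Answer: sqrt(220043 + I*sqrt(259035)) ≈ 469.09 + 0.5425*I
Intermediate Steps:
b = 702 (b = 9*(53 + 5**2) = 9*(53 + 25) = 9*78 = 702)
l = -284486 (l = 2*(-69695 - 1*72548) = 2*(-69695 - 72548) = 2*(-142243) = -284486)
sqrt((143 - 1*(-150))*(m + b) + sqrt(l + 25451)) = sqrt((143 - 1*(-150))*(49 + 702) + sqrt(-284486 + 25451)) = sqrt((143 + 150)*751 + sqrt(-259035)) = sqrt(293*751 + I*sqrt(259035)) = sqrt(220043 + I*sqrt(259035))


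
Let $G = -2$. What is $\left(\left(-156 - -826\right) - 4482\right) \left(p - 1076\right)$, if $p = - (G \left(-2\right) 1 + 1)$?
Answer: $4120772$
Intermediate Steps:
$p = -5$ ($p = - (\left(-2\right) \left(-2\right) 1 + 1) = - (4 \cdot 1 + 1) = - (4 + 1) = \left(-1\right) 5 = -5$)
$\left(\left(-156 - -826\right) - 4482\right) \left(p - 1076\right) = \left(\left(-156 - -826\right) - 4482\right) \left(-5 - 1076\right) = \left(\left(-156 + 826\right) - 4482\right) \left(-1081\right) = \left(670 - 4482\right) \left(-1081\right) = \left(-3812\right) \left(-1081\right) = 4120772$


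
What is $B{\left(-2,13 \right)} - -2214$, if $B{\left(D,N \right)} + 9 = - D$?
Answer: $2207$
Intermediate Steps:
$B{\left(D,N \right)} = -9 - D$
$B{\left(-2,13 \right)} - -2214 = \left(-9 - -2\right) - -2214 = \left(-9 + 2\right) + 2214 = -7 + 2214 = 2207$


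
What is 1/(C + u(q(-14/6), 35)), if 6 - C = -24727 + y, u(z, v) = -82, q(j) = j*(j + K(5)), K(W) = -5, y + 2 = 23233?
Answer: 1/1420 ≈ 0.00070423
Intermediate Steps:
y = 23231 (y = -2 + 23233 = 23231)
q(j) = j*(-5 + j) (q(j) = j*(j - 5) = j*(-5 + j))
C = 1502 (C = 6 - (-24727 + 23231) = 6 - 1*(-1496) = 6 + 1496 = 1502)
1/(C + u(q(-14/6), 35)) = 1/(1502 - 82) = 1/1420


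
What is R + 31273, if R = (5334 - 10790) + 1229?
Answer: 27046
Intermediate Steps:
R = -4227 (R = -5456 + 1229 = -4227)
R + 31273 = -4227 + 31273 = 27046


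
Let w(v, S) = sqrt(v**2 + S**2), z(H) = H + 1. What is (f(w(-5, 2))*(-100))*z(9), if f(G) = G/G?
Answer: -1000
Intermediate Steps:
z(H) = 1 + H
w(v, S) = sqrt(S**2 + v**2)
f(G) = 1
(f(w(-5, 2))*(-100))*z(9) = (1*(-100))*(1 + 9) = -100*10 = -1000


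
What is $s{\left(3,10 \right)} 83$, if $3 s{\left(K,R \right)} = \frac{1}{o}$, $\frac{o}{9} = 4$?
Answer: $\frac{83}{108} \approx 0.76852$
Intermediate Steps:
$o = 36$ ($o = 9 \cdot 4 = 36$)
$s{\left(K,R \right)} = \frac{1}{108}$ ($s{\left(K,R \right)} = \frac{1}{3 \cdot 36} = \frac{1}{3} \cdot \frac{1}{36} = \frac{1}{108}$)
$s{\left(3,10 \right)} 83 = \frac{1}{108} \cdot 83 = \frac{83}{108}$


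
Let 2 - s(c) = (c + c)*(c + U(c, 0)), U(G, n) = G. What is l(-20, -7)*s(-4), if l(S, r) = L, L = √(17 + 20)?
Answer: -62*√37 ≈ -377.13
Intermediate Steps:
L = √37 ≈ 6.0828
l(S, r) = √37
s(c) = 2 - 4*c² (s(c) = 2 - (c + c)*(c + c) = 2 - 2*c*2*c = 2 - 4*c²)
l(-20, -7)*s(-4) = √37*(2 - 4*(-4)²) = √37*(2 - 4*16) = √37*(2 - 64) = √37*(-62) = -62*√37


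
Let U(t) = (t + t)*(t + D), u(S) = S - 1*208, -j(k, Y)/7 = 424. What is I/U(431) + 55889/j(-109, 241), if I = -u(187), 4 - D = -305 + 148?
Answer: -3565039741/189322784 ≈ -18.830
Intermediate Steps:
D = 161 (D = 4 - (-305 + 148) = 4 - 1*(-157) = 4 + 157 = 161)
j(k, Y) = -2968 (j(k, Y) = -7*424 = -2968)
u(S) = -208 + S (u(S) = S - 208 = -208 + S)
I = 21 (I = -(-208 + 187) = -1*(-21) = 21)
U(t) = 2*t*(161 + t) (U(t) = (t + t)*(t + 161) = (2*t)*(161 + t) = 2*t*(161 + t))
I/U(431) + 55889/j(-109, 241) = 21/((2*431*(161 + 431))) + 55889/(-2968) = 21/((2*431*592)) + 55889*(-1/2968) = 21/510304 - 55889/2968 = -3565039741/189322784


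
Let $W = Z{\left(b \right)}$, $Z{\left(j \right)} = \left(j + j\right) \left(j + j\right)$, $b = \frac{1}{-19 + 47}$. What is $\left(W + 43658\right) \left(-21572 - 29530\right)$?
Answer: $- \frac{218639114919}{98} \approx -2.231 \cdot 10^{9}$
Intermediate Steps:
$b = \frac{1}{28} \approx 0.035714$
$Z{\left(j \right)} = 4 j^{2}$ ($Z{\left(j \right)} = 2 j 2 j = 4 j^{2}$)
$W = \frac{1}{196}$ ($W = \frac{4}{784} = 4 \cdot \frac{1}{784} = \frac{1}{196} \approx 0.005102$)
$\left(W + 43658\right) \left(-21572 - 29530\right) = \left(\frac{1}{196} + 43658\right) \left(-21572 - 29530\right) = \frac{8556969}{196} \left(-51102\right) = - \frac{218639114919}{98}$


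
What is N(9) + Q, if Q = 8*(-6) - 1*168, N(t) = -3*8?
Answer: -240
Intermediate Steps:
N(t) = -24
Q = -216 (Q = -48 - 168 = -216)
N(9) + Q = -24 - 216 = -240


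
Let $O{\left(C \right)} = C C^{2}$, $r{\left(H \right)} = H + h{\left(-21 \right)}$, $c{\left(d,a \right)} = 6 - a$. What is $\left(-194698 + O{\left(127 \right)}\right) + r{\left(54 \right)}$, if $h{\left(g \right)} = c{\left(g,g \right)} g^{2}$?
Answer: $1865646$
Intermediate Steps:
$h{\left(g \right)} = g^{2} \left(6 - g\right)$ ($h{\left(g \right)} = \left(6 - g\right) g^{2} = g^{2} \left(6 - g\right)$)
$r{\left(H \right)} = 11907 + H$ ($r{\left(H \right)} = H + \left(-21\right)^{2} \left(6 - -21\right) = H + 441 \left(6 + 21\right) = H + 441 \cdot 27 = H + 11907 = 11907 + H$)
$O{\left(C \right)} = C^{3}$
$\left(-194698 + O{\left(127 \right)}\right) + r{\left(54 \right)} = \left(-194698 + 127^{3}\right) + \left(11907 + 54\right) = \left(-194698 + 2048383\right) + 11961 = 1853685 + 11961 = 1865646$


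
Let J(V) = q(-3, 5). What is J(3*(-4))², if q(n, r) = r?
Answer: 25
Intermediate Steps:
J(V) = 5
J(3*(-4))² = 5² = 25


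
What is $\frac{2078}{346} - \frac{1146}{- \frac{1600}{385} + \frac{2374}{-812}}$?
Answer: $\frac{306090097}{1823247} \approx 167.88$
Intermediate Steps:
$\frac{2078}{346} - \frac{1146}{- \frac{1600}{385} + \frac{2374}{-812}} = 2078 \cdot \frac{1}{346} - \frac{1146}{\left(-1600\right) \frac{1}{385} + 2374 \left(- \frac{1}{812}\right)} = \frac{1039}{173} - \frac{1146}{- \frac{320}{77} - \frac{1187}{406}} = \frac{1039}{173} - \frac{1146}{- \frac{31617}{4466}} = \frac{1039}{173} - - \frac{1706012}{10539} = \frac{1039}{173} + \frac{1706012}{10539} = \frac{306090097}{1823247}$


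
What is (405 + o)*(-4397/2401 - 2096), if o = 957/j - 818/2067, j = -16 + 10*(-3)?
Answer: -26258375919637/32613126 ≈ -8.0515e+5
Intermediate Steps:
j = -46 (j = -16 - 30 = -46)
o = -2015747/95082 (o = 957/(-46) - 818/2067 = 957*(-1/46) - 818*1/2067 = -957/46 - 818/2067 = -2015747/95082 ≈ -21.200)
(405 + o)*(-4397/2401 - 2096) = (405 - 2015747/95082)*(-4397/2401 - 2096) = 36492463*(-4397*1/2401 - 2096)/95082 = 36492463*(-4397/2401 - 2096)/95082 = (36492463/95082)*(-5036893/2401) = -26258375919637/32613126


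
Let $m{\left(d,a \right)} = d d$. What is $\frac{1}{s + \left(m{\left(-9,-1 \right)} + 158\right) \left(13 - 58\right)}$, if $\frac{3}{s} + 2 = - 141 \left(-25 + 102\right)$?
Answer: $- \frac{10859}{116788548} \approx -9.298 \cdot 10^{-5}$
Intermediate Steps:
$m{\left(d,a \right)} = d^{2}$
$s = - \frac{3}{10859}$ ($s = \frac{3}{-2 - 141 \left(-25 + 102\right)} = \frac{3}{-2 - 10857} = \frac{3}{-10859} = 3 \left(- \frac{1}{10859}\right) = - \frac{3}{10859} \approx -0.00027627$)
$\frac{1}{s + \left(m{\left(-9,-1 \right)} + 158\right) \left(13 - 58\right)} = \frac{1}{- \frac{3}{10859} + \left(\left(-9\right)^{2} + 158\right) \left(13 - 58\right)} = \frac{1}{- \frac{3}{10859} + \left(81 + 158\right) \left(13 - 58\right)} = \frac{1}{- \frac{3}{10859} + 239 \left(-45\right)} = \frac{1}{- \frac{3}{10859} - 10755} = \frac{1}{- \frac{116788548}{10859}} = - \frac{10859}{116788548}$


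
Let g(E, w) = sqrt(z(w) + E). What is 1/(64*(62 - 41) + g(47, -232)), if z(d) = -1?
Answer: 672/903145 - sqrt(46)/1806290 ≈ 0.00074031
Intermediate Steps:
g(E, w) = sqrt(-1 + E)
1/(64*(62 - 41) + g(47, -232)) = 1/(64*(62 - 41) + sqrt(-1 + 47)) = 1/(64*21 + sqrt(46)) = 1/(1344 + sqrt(46))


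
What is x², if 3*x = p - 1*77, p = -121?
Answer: 4356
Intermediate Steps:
x = -66 (x = (-121 - 1*77)/3 = (-121 - 77)/3 = (⅓)*(-198) = -66)
x² = (-66)² = 4356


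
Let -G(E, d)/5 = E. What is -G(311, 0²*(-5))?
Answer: 1555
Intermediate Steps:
G(E, d) = -5*E
-G(311, 0²*(-5)) = -(-5)*311 = -1*(-1555) = 1555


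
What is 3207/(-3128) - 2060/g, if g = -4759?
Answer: -8818433/14886152 ≈ -0.59239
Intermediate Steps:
3207/(-3128) - 2060/g = 3207/(-3128) - 2060/(-4759) = 3207*(-1/3128) - 2060*(-1/4759) = -3207/3128 + 2060/4759 = -8818433/14886152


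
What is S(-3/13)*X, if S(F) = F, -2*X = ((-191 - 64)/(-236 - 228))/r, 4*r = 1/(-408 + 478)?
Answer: 26775/1508 ≈ 17.755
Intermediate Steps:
r = 1/280 (r = 1/(4*(-408 + 478)) = (¼)/70 = (¼)*(1/70) = 1/280 ≈ 0.0035714)
X = -8925/116 (X = -(-191 - 64)/(-236 - 228)/(2*1/280) = -(-255/(-464))*280/2 = -(-255*(-1/464))*280/2 = -255*280/928 = -½*8925/58 = -8925/116 ≈ -76.940)
S(-3/13)*X = -3/13*(-8925/116) = 26775/1508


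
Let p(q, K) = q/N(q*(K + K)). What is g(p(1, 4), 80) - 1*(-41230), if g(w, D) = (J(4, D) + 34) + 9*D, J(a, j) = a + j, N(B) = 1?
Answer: 42068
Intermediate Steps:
p(q, K) = q (p(q, K) = q/1 = q*1 = q)
g(w, D) = 38 + 10*D (g(w, D) = ((4 + D) + 34) + 9*D = (38 + D) + 9*D = 38 + 10*D)
g(p(1, 4), 80) - 1*(-41230) = (38 + 10*80) - 1*(-41230) = (38 + 800) + 41230 = 838 + 41230 = 42068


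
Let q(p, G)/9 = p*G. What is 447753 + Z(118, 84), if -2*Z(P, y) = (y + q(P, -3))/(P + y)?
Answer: 90447657/202 ≈ 4.4776e+5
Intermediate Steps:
q(p, G) = 9*G*p (q(p, G) = 9*(p*G) = 9*(G*p) = 9*G*p)
Z(P, y) = -(y - 27*P)/(2*(P + y)) (Z(P, y) = -(y + 9*(-3)*P)/(2*(P + y)) = -(y - 27*P)/(2*(P + y)))
447753 + Z(118, 84) = 447753 + (-1*84 + 27*118)/(2*(118 + 84)) = 447753 + (1/2)*(-84 + 3186)/202 = 447753 + (1/2)*(1/202)*3102 = 447753 + 1551/202 = 90447657/202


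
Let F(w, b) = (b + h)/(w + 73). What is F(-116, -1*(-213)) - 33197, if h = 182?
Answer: -1427866/43 ≈ -33206.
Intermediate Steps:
F(w, b) = (182 + b)/(73 + w) (F(w, b) = (b + 182)/(w + 73) = (182 + b)/(73 + w))
F(-116, -1*(-213)) - 33197 = (182 - 1*(-213))/(73 - 116) - 33197 = (182 + 213)/(-43) - 33197 = -1/43*395 - 33197 = -395/43 - 33197 = -1427866/43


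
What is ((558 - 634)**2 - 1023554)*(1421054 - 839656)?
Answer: -591734093644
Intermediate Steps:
((558 - 634)**2 - 1023554)*(1421054 - 839656) = ((-76)**2 - 1023554)*581398 = (5776 - 1023554)*581398 = -1017778*581398 = -591734093644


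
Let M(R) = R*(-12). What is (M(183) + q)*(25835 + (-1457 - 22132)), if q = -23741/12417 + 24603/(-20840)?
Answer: -639054147281833/129385140 ≈ -4.9392e+6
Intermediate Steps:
M(R) = -12*R
q = -800257891/258770280 (q = -23741*1/12417 + 24603*(-1/20840) = -23741/12417 - 24603/20840 = -800257891/258770280 ≈ -3.0925)
(M(183) + q)*(25835 + (-1457 - 22132)) = (-12*183 - 800257891/258770280)*(25835 + (-1457 - 22132)) = (-2196 - 800257891/258770280)*(25835 - 23589) = -569059792771/258770280*2246 = -639054147281833/129385140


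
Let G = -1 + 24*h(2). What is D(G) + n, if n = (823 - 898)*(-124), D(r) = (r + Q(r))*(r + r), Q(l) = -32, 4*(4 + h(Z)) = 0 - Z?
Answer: 40038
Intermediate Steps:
h(Z) = -4 - Z/4 (h(Z) = -4 + (0 - Z)/4 = -4 + (-Z)/4 = -4 - Z/4)
G = -109 (G = -1 + 24*(-4 - ¼*2) = -1 + 24*(-4 - ½) = -1 + 24*(-9/2) = -1 - 108 = -109)
D(r) = 2*r*(-32 + r) (D(r) = (r - 32)*(r + r) = (-32 + r)*(2*r) = 2*r*(-32 + r))
n = 9300 (n = -75*(-124) = 9300)
D(G) + n = 2*(-109)*(-32 - 109) + 9300 = 2*(-109)*(-141) + 9300 = 30738 + 9300 = 40038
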